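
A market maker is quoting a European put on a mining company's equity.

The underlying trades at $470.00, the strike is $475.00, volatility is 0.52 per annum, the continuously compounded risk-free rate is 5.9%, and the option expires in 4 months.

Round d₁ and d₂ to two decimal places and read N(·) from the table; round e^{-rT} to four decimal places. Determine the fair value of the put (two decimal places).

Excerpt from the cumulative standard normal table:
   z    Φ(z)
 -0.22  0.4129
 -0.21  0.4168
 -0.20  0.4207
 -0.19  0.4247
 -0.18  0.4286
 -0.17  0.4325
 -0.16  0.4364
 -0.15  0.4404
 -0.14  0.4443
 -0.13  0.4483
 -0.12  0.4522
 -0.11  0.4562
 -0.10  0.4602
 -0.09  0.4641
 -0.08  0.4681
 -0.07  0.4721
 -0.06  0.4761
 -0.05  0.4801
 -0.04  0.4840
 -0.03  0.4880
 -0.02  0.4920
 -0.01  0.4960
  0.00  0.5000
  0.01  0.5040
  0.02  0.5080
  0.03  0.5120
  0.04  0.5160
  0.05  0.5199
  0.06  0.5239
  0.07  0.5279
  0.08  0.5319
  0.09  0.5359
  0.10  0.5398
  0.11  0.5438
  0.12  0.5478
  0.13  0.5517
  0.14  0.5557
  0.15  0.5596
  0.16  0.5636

$53.69

σ√T = 0.52 × 0.5774 = 0.3002
d₁ = [ln(470/475) + (0.059 + 0.52²/2)·0.3333] / 0.3002 = [-0.0106 + 0.0647] / 0.3002 = 0.1804 ≈ 0.18
d₂ = d₁ − σ√T = 0.1804 − 0.3002 = -0.1199 ≈ -0.12
exp(−rT) = exp(−0.059·0.3333) = 0.9805
N(−d₂) = N(0.12) = 0.5478;  N(−d₁) = N(-0.18) = 0.4286
P = 475·0.9805·0.5478 − 470·0.4286 = 255.1310 − 201.4420 = 53.6890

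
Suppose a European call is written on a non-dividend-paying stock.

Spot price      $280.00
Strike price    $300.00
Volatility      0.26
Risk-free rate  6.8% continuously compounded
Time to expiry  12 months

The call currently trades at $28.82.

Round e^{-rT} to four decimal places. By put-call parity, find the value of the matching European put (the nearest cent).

e^(−rT) = e^(−0.068·1) = 0.9343
Put-call parity: C − P = S − K·e^(−rT) = 280 − 300·0.9343 = 280 − 280.2900 = -0.2900
P = C − (C − P) = 28.82 − (-0.2900) = 29.1100

$29.11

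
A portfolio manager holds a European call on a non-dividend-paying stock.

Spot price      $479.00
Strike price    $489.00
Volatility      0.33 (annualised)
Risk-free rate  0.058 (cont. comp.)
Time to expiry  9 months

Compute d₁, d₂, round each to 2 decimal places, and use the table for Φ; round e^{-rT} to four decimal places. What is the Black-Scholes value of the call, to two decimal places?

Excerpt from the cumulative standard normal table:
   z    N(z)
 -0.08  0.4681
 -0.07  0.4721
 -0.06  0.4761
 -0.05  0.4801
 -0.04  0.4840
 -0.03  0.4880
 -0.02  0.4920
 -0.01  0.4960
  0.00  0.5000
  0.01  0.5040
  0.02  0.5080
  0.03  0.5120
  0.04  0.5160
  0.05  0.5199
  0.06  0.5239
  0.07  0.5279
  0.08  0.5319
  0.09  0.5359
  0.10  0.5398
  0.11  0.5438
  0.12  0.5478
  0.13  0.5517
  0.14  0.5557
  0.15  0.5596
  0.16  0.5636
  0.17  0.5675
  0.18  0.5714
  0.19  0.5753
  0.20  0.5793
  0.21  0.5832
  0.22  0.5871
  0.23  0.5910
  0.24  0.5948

T = 0.75;  σ√T = 0.2858
d₁ = [ln(479/489) + (0.058 + ½·0.33²)·0.75] / (σ√T) = (-0.0207 + 0.0843) / 0.2858 = 0.2228 → 0.22
d₂ = 0.2228 − 0.2858 = -0.0630 → -0.06
exp(−rT) = exp(−0.058·0.75) = 0.9574
N(d₁) = N(0.22) = 0.5871;  N(d₂) = N(-0.06) = 0.4761
C = 479·0.5871 − 489·0.9574·0.4761 = 281.2209 − 222.8951 = 58.3258

$58.33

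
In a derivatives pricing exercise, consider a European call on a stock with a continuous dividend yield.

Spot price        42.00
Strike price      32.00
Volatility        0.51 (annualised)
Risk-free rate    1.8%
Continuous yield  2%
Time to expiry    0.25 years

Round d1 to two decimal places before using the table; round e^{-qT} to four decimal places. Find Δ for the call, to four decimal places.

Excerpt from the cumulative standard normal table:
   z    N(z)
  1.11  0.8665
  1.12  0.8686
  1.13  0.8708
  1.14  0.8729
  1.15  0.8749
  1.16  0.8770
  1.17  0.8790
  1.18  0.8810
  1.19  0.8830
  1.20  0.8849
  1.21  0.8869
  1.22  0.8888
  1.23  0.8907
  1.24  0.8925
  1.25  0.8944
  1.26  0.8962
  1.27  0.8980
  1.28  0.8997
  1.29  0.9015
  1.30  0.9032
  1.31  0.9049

σ√T = 0.51·√0.25 = 0.2550
ln(S/K) + (r − q + σ²/2)T = ln(42/32) + (0.018 − 0.02 + 0.51²/2)·0.25 = 0.2719 + 0.0320 = 0.3039
d₁ = 0.3039 / 0.2550 = 1.1919 ≈ 1.19
N(d₁) = N(1.19) = 0.8830
Δ_call = e^(−qT)·N(d₁) = 0.9950·0.8830 = 0.8786

0.8786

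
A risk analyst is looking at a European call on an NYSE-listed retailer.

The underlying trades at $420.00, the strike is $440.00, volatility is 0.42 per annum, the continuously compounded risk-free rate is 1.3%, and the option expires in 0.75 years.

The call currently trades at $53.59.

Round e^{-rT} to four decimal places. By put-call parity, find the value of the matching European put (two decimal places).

e^(−rT) = e^(−0.013·0.75) = 0.9903
Put-call parity: C − P = S − K·e^(−rT) = 420 − 440·0.9903 = 420 − 435.7320 = -15.7320
P = C − (C − P) = 53.59 − (-15.7320) = 69.3220

$69.32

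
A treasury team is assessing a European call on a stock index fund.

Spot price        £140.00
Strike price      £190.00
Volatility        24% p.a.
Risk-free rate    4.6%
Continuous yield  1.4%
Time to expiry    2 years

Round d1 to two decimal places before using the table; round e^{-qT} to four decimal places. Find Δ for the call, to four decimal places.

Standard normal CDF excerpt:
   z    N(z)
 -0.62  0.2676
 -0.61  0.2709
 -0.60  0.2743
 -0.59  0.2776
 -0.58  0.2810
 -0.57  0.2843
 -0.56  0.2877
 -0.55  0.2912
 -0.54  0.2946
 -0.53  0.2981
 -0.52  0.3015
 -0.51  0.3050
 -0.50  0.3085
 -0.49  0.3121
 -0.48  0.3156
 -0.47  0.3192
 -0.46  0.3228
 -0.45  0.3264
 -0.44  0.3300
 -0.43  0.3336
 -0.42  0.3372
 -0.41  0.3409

σ√T = 0.24 × 1.4142 = 0.3394
ln(S/K) + (r − q + σ²/2)T = ln(140/190) + (0.046 − 0.014 + 0.24²/2)·2 = -0.3054 + 0.1216 = -0.1838
d₁ = -0.1838 / 0.3394 = -0.5415 which rounds to -0.54
N(d₁) = N(-0.54) = 0.2946
Δ_call = exp(−qT)·N(d₁) = 0.9724·0.2946 = 0.2865

0.2865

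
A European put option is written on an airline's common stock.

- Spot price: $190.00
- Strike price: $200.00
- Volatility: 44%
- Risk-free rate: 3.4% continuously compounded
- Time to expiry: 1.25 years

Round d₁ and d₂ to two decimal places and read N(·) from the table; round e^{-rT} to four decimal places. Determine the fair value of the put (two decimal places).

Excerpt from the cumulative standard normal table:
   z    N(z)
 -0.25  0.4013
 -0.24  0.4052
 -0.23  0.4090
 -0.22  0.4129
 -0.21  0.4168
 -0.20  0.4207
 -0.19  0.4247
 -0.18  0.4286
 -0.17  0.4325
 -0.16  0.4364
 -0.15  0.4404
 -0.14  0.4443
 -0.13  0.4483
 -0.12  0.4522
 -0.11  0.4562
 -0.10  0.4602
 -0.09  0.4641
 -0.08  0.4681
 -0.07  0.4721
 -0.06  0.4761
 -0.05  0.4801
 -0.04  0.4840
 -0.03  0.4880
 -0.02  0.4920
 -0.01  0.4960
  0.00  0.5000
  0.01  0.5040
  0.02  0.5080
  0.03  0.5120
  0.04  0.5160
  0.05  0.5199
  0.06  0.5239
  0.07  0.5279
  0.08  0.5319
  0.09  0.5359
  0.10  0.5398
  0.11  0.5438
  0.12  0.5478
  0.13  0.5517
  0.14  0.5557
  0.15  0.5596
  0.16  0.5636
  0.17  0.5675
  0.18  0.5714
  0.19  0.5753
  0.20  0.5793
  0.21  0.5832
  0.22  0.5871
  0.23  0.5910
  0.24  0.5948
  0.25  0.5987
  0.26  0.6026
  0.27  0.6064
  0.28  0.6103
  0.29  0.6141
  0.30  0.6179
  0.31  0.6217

$37.80

σ√T = 0.44 × 1.1180 = 0.4919
d₁ = [ln(190/200) + (0.034 + 0.44²/2)·1.25] / 0.4919 = [-0.0513 + 0.1635] / 0.4919 = 0.2281 which rounds to 0.23
d₂ = d₁ − σ√T = 0.2281 − 0.4919 = -0.2638 which rounds to -0.26
exp(−rT) = exp(−0.034·1.25) = 0.9584
P = 200·0.9584·N(0.26) − 190·N(-0.23) = 200·0.9584·0.6026 − 190·0.4090 = 115.5064 − 77.7100 = 37.7964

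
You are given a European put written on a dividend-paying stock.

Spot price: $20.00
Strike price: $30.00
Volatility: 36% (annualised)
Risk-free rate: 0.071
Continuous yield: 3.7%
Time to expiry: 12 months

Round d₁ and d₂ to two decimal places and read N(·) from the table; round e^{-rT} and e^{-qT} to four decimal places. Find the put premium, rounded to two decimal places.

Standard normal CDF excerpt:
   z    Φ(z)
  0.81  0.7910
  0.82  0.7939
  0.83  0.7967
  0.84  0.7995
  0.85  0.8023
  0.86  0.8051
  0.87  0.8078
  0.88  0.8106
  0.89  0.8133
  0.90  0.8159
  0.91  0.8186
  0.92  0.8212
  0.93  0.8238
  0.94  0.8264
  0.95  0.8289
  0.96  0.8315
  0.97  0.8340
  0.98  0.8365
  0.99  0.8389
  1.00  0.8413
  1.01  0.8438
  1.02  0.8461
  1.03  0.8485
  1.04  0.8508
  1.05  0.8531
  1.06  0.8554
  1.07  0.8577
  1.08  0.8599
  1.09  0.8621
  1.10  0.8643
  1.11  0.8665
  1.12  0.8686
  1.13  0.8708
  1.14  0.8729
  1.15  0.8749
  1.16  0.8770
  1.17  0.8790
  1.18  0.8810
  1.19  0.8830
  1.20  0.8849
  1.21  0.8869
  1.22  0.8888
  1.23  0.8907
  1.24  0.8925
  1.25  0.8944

$9.32

σ√T = 0.36·√1 = 0.3600
d₁ = [ln(20/30) + (0.071 − 0.037 + 0.36²/2)·1] / 0.3600 = [-0.4055 + 0.0988] / 0.3600 = -0.8518 which rounds to -0.85
d₂ = d₁ − σ√T = -0.8518 − 0.3600 = -1.2118 which rounds to -1.21
exp(−qT) = exp(−0.037·1) = 0.9637;  exp(−rT) = exp(−0.071·1) = 0.9315
N(−d₂) = N(1.21) = 0.8869;  N(−d₁) = N(0.85) = 0.8023
P = 30·0.9315·0.8869 − 20·0.9637·0.8023 = 24.7844 − 15.4635 = 9.3209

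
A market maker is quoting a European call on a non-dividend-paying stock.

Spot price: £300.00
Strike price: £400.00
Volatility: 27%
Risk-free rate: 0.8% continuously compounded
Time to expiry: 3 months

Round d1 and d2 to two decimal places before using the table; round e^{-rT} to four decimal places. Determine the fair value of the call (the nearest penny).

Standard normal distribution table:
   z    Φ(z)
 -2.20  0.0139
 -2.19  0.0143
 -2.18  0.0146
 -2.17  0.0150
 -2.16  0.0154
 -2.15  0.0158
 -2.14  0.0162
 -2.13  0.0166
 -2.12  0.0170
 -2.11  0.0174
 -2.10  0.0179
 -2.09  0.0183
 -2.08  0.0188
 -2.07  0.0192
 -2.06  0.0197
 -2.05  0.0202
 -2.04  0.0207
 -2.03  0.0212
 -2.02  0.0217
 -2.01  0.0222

£0.23

σ√T = 0.27 × 0.5000 = 0.1350
d₁ = [ln(300/400) + (0.008 + ½·0.27²)·0.25] / (σ√T) = (-0.2877 + 0.0111) / 0.1350 = -2.0487 ⇒ -2.05
d₂ = -2.0487 − 0.1350 = -2.1837 ⇒ -2.18
e^(−rT) = e^(−0.008·0.25) = 0.9980
C = 300·N(-2.05) − 400·0.9980·N(-2.18) = 300·0.0202 − 400·0.9980·0.0146 = 6.0600 − 5.8283 = 0.2317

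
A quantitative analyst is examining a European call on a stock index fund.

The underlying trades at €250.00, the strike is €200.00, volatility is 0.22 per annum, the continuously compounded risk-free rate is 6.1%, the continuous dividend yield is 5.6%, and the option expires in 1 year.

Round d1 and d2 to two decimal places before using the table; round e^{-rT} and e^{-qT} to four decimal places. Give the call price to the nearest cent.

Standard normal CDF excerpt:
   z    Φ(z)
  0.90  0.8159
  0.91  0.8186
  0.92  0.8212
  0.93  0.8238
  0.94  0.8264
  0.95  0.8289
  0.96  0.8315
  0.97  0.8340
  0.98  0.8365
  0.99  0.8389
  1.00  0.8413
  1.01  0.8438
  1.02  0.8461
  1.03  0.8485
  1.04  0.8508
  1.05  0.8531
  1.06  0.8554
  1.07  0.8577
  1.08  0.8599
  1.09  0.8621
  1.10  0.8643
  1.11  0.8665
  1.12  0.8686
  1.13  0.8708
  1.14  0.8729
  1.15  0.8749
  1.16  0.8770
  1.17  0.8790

€51.80

σ√T = 0.22·√1 = 0.2200
d₁ = [ln(250/200) + (0.061 − 0.056 + ½·0.22²)·1] / (σ√T) = (0.2231 + 0.0292) / 0.2200 = 1.1470 which rounds to 1.15
d₂ = 1.1470 − 0.2200 = 0.9270 which rounds to 0.93
e^(−qT) = e^(−0.056·1) = 0.9455;  e^(−rT) = e^(−0.061·1) = 0.9408
C = 250·0.9455·N(1.15) − 200·0.9408·N(0.93) = 250·0.9455·0.8749 − 200·0.9408·0.8238 = 206.8045 − 155.0062 = 51.7983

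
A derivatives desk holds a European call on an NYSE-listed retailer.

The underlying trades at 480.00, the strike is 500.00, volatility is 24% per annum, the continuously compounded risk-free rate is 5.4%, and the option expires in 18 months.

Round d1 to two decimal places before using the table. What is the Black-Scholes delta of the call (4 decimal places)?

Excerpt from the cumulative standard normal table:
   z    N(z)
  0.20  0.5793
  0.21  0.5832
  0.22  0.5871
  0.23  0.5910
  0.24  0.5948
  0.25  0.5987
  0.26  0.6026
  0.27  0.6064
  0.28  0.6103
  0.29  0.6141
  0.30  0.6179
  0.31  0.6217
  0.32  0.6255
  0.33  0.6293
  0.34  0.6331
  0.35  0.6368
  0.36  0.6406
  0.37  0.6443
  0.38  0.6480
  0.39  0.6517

0.6103

T = 1.5;  σ√T = 0.2939
d₁ = [ln(480/500) + (0.054 + 0.24²/2)·1.5] / 0.2939 = [-0.0408 + 0.1242] / 0.2939 = 0.2837 ⇒ 0.28
N(d₁) = N(0.28) = 0.6103
Δ_call = N(d₁) = 0.6103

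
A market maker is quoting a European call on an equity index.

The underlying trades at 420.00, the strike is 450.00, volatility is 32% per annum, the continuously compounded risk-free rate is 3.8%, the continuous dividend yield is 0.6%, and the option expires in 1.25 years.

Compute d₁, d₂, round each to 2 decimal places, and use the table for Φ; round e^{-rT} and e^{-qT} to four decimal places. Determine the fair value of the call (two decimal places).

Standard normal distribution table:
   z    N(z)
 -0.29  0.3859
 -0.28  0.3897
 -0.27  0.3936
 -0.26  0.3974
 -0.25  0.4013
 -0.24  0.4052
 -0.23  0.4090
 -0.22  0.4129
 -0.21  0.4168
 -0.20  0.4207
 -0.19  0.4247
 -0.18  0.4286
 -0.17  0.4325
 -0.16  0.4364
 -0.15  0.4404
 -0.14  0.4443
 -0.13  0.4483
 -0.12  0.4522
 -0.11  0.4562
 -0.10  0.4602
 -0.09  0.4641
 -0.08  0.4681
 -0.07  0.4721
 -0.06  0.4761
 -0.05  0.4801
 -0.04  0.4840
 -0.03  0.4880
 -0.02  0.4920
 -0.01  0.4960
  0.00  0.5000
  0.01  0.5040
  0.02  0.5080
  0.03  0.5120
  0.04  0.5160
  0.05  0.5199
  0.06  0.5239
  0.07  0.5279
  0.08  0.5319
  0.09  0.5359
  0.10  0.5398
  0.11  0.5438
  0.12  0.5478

54.48

T = 1.25;  σ√T = 0.3578
d₁ = [ln(420/450) + (0.038 − 0.006 + ½·0.32²)·1.25] / (σ√T) = (-0.0690 + 0.1040) / 0.3578 = 0.0978 → 0.10
d₂ = 0.0978 − 0.3578 = -0.2599 → -0.26
e^(−qT) = e^(−0.006·1.25) = 0.9925;  e^(−rT) = e^(−0.038·1.25) = 0.9536
C = 420·0.9925·N(0.10) − 450·0.9536·N(-0.26) = 420·0.9925·0.5398 − 450·0.9536·0.3974 = 225.0156 − 170.5323 = 54.4833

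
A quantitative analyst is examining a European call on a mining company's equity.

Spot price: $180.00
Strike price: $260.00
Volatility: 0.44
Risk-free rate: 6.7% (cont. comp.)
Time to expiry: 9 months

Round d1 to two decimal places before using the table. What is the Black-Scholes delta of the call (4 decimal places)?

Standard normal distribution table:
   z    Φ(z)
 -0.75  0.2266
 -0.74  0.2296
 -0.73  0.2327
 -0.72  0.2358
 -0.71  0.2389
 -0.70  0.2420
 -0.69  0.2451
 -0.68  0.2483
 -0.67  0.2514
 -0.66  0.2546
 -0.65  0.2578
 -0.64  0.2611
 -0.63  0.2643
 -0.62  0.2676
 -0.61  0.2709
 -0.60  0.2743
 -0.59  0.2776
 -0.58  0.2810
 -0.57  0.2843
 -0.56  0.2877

0.2611

σ√T = 0.44·√0.75 = 0.3811
d₁ = [ln(180/260) + (0.067 + ½·0.44²)·0.75] / (σ√T) = (-0.3677 + 0.1229) / 0.3811 = -0.6426 which rounds to -0.64
N(d₁) = N(-0.64) = 0.2611
Δ_call = N(d₁) = 0.2611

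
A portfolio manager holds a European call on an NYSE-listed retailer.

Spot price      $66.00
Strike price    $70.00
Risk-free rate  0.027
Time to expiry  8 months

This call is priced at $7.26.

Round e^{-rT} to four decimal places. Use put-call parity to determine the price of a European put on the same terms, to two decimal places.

e^(−rT) = e^(−0.027·0.6667) = 0.9822
Put-call parity: C − P = S − K·e^(−rT) = 66 − 70·0.9822 = 66 − 68.7540 = -2.7540
P = C − (C − P) = 7.26 − (-2.7540) = 10.0140

$10.01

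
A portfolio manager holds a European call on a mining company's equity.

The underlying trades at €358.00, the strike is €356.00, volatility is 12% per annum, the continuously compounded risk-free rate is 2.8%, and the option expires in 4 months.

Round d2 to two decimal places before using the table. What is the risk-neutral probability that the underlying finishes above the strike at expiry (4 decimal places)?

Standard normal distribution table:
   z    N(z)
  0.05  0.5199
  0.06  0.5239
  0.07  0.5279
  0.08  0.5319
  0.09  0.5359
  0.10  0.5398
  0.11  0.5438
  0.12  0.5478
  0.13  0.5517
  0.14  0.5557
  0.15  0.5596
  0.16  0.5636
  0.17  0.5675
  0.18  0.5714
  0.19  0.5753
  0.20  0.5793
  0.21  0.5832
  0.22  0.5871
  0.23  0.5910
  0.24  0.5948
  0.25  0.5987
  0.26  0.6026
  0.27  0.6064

0.5714

σ√T = 0.12 × 0.5774 = 0.0693
d₁ = [ln(358/356) + (0.028 + 0.12²/2)·0.3333] / 0.0693 = [0.0056 + 0.0117] / 0.0693 = 0.2502 ⇒ 0.25
d₂ = d₁ − σ√T = 0.2502 − 0.0693 = 0.1809 ⇒ 0.18
Pr(exercise) under Q = N(d₂) = 0.5714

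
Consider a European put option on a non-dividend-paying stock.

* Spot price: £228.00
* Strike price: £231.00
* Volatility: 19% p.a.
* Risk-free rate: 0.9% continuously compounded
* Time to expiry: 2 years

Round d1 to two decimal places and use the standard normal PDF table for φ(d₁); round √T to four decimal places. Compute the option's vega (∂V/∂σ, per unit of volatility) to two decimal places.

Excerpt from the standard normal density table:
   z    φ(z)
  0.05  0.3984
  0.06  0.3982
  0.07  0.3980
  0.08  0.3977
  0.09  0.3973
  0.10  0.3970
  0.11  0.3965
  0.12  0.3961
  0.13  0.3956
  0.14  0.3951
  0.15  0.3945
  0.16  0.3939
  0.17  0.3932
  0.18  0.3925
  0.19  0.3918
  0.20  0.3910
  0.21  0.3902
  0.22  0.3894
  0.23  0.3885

127.20

σ√T = 0.19 × 1.4142 = 0.2687
d₁ = [ln(228/231) + (0.009 + 0.19²/2)·2] / 0.2687 = [-0.0131 + 0.0541] / 0.2687 = 0.1527 ⇒ 0.15
√T = √2 = 1.4142
φ(d₁) = φ(0.15) = 0.3945
vega = S·φ(d₁)·√T = 228·0.3945·1.4142 = 127.2016
(The call has the same vega.)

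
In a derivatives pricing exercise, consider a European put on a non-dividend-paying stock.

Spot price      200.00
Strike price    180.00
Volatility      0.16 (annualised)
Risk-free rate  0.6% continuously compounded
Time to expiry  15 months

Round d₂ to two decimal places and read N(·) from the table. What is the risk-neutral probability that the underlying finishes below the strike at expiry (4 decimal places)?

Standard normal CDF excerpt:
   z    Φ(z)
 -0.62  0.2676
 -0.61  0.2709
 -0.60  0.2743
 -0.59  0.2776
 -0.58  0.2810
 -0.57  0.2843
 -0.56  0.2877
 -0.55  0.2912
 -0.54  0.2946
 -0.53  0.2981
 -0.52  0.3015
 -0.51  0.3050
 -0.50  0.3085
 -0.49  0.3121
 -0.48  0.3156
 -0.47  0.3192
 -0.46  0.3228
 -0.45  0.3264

T = 1.25;  σ√T = 0.1789
ln(S/K) + (r + σ²/2)T = ln(200/180) + (0.006 + 0.16²/2)·1.25 = 0.1054 + 0.0235 = 0.1289
d₁ = 0.1289 / 0.1789 = 0.7204 which rounds to 0.72
d₂ = d₁ − σ√T = 0.7204 − 0.1789 = 0.5415 which rounds to 0.54
Pr(exercise) under Q = N(−d₂) = N(-0.54) = 0.2946

0.2946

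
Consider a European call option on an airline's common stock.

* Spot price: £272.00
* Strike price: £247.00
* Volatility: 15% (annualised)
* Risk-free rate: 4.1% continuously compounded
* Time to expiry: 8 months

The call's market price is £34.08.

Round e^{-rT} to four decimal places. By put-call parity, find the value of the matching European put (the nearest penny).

e^(−rT) = e^(−0.041·0.6667) = 0.9730
Put-call parity: C − P = S − K·e^(−rT) = 272 − 247·0.9730 = 272 − 240.3310 = 31.6690
P = C − (C − P) = 34.08 − (31.6690) = 2.4110

£2.41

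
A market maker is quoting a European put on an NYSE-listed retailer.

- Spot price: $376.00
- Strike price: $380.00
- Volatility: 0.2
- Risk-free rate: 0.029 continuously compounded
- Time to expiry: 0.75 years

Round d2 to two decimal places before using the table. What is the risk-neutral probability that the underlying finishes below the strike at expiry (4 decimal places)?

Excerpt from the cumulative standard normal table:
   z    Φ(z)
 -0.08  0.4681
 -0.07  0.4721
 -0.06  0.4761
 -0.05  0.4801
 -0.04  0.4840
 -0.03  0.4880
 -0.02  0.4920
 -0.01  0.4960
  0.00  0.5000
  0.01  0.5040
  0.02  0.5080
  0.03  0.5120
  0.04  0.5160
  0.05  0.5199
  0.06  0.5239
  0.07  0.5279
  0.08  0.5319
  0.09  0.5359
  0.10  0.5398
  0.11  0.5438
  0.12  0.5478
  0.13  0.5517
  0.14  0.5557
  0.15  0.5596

σ√T = 0.2·√0.75 = 0.1732
ln(S/K) + (r + σ²/2)T = ln(376/380) + (0.029 + 0.2²/2)·0.75 = -0.0106 + 0.0368 = 0.0262
d₁ = 0.0262 / 0.1732 = 0.1511 which rounds to 0.15
d₂ = d₁ − σ√T = 0.1511 − 0.1732 = -0.0221 which rounds to -0.02
Pr(exercise) under Q = N(−d₂) = N(0.02) = 0.5080

0.5080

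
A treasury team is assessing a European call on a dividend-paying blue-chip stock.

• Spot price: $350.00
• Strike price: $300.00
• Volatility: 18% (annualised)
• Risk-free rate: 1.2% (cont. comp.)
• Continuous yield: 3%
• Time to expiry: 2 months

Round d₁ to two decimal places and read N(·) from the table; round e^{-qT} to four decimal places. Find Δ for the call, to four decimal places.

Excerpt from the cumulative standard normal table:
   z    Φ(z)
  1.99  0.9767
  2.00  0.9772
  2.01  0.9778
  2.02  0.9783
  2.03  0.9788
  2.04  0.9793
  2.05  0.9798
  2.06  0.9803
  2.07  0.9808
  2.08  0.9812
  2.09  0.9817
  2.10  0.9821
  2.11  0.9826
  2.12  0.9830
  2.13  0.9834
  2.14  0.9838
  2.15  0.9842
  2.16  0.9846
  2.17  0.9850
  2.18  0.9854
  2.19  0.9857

0.9768

σ√T = 0.18·√0.1667 = 0.0735
d₁ = [ln(350/300) + (0.012 − 0.03 + ½·0.18²)·0.1667] / (σ√T) = (0.1542 − 0.0003) / 0.0735 = 2.0936 which rounds to 2.09
N(d₁) = N(2.09) = 0.9817
Δ_call = exp(−qT)·N(d₁) = 0.9950·0.9817 = 0.9768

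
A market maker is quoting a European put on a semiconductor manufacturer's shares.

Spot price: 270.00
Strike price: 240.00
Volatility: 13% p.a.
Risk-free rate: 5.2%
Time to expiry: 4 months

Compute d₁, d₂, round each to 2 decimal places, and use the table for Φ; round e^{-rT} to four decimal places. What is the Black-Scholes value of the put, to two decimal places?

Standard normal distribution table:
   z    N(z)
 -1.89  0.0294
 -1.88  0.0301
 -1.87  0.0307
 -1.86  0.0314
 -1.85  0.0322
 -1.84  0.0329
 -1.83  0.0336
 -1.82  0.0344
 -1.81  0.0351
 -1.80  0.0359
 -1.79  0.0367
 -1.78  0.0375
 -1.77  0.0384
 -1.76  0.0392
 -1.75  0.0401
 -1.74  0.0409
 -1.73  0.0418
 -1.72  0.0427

T = 0.3333;  σ√T = 0.0751
d₁ = [ln(270/240) + (0.052 + ½·0.13²)·0.3333] / (σ√T) = (0.1178 + 0.0201) / 0.0751 = 1.8377 → 1.84
d₂ = 1.8377 − 0.0751 = 1.7627 → 1.76
exp(−rT) = exp(−0.052·0.3333) = 0.9828
N(−d₂) = N(-1.76) = 0.0392;  N(−d₁) = N(-1.84) = 0.0329
P = 240·0.9828·0.0392 − 270·0.0329 = 9.2462 − 8.8830 = 0.3632

0.36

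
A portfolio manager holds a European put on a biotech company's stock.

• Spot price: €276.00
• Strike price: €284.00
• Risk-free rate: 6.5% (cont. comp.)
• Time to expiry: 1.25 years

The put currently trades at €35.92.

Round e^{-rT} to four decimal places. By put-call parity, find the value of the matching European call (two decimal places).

€50.07

e^(−rT) = e^(−0.065·1.25) = 0.9220
Put-call parity: C − P = S − K·e^(−rT) = 276 − 284·0.9220 = 276 − 261.8480 = 14.1520
C = P + (C − P) = 35.92 + (14.1520) = 50.0720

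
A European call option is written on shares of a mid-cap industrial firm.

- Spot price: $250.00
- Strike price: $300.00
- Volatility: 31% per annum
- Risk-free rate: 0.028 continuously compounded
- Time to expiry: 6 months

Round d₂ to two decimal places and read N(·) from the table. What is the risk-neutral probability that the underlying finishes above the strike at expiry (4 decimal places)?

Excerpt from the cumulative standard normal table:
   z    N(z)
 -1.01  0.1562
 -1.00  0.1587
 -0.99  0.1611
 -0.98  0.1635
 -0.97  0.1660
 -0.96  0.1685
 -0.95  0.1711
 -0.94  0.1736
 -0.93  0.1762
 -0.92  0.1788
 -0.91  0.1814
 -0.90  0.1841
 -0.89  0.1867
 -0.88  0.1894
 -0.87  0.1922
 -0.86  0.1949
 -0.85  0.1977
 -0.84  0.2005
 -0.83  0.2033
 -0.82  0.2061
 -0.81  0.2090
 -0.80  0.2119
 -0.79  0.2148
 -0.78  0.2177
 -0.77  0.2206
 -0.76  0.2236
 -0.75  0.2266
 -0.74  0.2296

σ√T = 0.31 × 0.7071 = 0.2192
d₁ = [ln(250/300) + (0.028 + ½·0.31²)·0.5] / (σ√T) = (-0.1823 + 0.0380) / 0.2192 = -0.6583 ⇒ -0.66
d₂ = -0.6583 − 0.2192 = -0.8775 ⇒ -0.88
Risk-neutral Pr[S_T > K] = N(d₂) = N(-0.88) = 0.1894

0.1894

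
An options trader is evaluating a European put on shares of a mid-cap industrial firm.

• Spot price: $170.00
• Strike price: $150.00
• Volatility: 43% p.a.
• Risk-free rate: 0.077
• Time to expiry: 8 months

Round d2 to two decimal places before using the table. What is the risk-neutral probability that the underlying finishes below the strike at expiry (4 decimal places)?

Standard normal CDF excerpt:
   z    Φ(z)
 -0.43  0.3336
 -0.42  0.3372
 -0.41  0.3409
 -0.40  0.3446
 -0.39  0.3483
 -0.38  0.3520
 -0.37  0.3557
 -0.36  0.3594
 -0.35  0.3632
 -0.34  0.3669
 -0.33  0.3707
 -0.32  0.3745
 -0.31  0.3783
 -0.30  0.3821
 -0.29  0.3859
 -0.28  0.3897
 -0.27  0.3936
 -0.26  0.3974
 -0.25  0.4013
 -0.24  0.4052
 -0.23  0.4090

0.3707

σ√T = 0.43 × 0.8165 = 0.3511
ln(S/K) + (r + σ²/2)T = ln(170/150) + (0.077 + 0.43²/2)·0.6667 = 0.1252 + 0.1130 = 0.2381
d₁ = 0.2381 / 0.3511 = 0.6783 ≈ 0.68
d₂ = d₁ − σ√T = 0.6783 − 0.3511 = 0.3272 ≈ 0.33
Pr(exercise) under Q = N(−d₂) = N(-0.33) = 0.3707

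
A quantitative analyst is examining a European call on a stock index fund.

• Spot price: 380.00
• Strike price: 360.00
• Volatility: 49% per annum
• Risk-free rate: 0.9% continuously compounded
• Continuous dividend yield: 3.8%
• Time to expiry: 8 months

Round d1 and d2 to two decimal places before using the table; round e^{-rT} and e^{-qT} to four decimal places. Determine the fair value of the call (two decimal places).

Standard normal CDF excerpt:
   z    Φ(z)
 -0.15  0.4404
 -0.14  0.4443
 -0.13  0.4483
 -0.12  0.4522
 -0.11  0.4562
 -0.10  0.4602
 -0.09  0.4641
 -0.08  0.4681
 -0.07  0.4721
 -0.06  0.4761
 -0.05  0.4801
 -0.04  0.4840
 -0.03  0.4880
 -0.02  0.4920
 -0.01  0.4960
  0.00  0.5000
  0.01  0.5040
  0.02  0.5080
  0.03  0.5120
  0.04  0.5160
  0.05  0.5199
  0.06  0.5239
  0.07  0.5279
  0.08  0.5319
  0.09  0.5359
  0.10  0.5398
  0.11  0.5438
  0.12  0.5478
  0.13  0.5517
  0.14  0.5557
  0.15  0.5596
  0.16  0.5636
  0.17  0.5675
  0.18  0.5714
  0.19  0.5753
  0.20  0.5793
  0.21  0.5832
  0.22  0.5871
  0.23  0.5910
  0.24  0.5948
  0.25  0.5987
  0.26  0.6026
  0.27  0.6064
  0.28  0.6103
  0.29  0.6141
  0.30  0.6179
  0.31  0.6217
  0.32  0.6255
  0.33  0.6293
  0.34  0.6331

64.28

σ√T = 0.49 × 0.8165 = 0.4001
ln(S/K) + (r − q + σ²/2)T = ln(380/360) + (0.009 − 0.038 + 0.49²/2)·0.6667 = 0.0541 + 0.0607 = 0.1148
d₁ = 0.1148 / 0.4001 = 0.2869 which rounds to 0.29
d₂ = d₁ − σ√T = 0.2869 − 0.4001 = -0.1132 which rounds to -0.11
e^(−qT) = e^(−0.038·0.6667) = 0.9750;  e^(−rT) = e^(−0.009·0.6667) = 0.9940
N(d₁) = N(0.29) = 0.6141;  N(d₂) = N(-0.11) = 0.4562
C = 380·0.9750·0.6141 − 360·0.9940·0.4562 = 227.5240 − 163.2466 = 64.2774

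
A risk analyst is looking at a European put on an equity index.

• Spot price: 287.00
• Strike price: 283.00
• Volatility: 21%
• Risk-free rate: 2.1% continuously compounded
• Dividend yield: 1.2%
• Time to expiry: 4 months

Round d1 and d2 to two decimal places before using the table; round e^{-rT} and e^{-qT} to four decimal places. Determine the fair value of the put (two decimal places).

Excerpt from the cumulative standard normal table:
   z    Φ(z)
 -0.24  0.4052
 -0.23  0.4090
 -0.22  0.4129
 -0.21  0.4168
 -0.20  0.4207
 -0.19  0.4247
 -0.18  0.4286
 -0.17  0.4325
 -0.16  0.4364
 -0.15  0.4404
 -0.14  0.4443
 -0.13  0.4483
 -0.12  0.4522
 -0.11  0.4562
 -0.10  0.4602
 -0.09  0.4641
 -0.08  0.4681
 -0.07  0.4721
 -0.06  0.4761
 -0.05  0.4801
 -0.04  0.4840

σ√T = 0.21 × 0.5774 = 0.1212
d₁ = [ln(287/283) + (0.021 − 0.012 + ½·0.21²)·0.3333] / (σ√T) = (0.0140 + 0.0103) / 0.1212 = 0.2011 → 0.20
d₂ = 0.2011 − 0.1212 = 0.0799 → 0.08
exp(−qT) = exp(−0.012·0.3333) = 0.9960;  exp(−rT) = exp(−0.021·0.3333) = 0.9930
N(−d₂) = N(-0.08) = 0.4681;  N(−d₁) = N(-0.20) = 0.4207
P = 283·0.9930·0.4681 − 287·0.9960·0.4207 = 131.5450 − 120.2579 = 11.2871

11.29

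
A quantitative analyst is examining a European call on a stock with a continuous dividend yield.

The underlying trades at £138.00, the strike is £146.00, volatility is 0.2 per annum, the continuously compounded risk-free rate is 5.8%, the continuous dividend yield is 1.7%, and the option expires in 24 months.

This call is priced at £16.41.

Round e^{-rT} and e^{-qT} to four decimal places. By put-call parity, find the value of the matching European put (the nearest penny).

£13.03

exp(−qT) = exp(−0.017·2) = 0.9666;  exp(−rT) = exp(−0.058·2) = 0.8905
Put-call parity: C − P = S·e^(−qT) − K·e^(−rT) = 138·0.9666 − 146·0.8905 = 133.3908 − 130.0130 = 3.3778
P = C − (C − P) = 16.41 − (3.3778) = 13.0322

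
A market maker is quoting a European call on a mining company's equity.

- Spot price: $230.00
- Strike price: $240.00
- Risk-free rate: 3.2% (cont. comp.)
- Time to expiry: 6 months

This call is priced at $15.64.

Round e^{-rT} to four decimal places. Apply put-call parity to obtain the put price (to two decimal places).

exp(−rT) = exp(−0.032·0.5) = 0.9841
Put-call parity: C − P = S − K·e^(−rT) = 230 − 240·0.9841 = 230 − 236.1840 = -6.1840
P = C − (C − P) = 15.64 − (-6.1840) = 21.8240

$21.82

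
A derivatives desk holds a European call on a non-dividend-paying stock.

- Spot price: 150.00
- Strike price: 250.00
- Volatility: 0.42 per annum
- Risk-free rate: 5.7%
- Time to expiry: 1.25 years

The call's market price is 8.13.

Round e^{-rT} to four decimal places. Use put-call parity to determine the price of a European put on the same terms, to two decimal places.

e^(−rT) = e^(−0.057·1.25) = 0.9312
Put-call parity: C − P = S − K·e^(−rT) = 150 − 250·0.9312 = 150 − 232.8000 = -82.8000
P = C − (C − P) = 8.13 − (-82.8000) = 90.9300

90.93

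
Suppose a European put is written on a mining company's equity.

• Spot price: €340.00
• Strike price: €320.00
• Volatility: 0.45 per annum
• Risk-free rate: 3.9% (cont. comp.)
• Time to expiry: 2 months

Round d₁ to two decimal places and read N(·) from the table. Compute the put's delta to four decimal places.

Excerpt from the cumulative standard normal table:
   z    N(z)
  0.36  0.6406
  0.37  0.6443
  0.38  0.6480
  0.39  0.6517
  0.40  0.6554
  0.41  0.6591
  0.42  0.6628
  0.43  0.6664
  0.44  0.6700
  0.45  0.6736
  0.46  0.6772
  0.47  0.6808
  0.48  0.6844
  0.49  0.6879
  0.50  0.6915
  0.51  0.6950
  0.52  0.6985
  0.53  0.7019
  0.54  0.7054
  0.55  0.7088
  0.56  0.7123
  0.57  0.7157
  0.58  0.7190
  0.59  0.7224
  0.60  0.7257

-0.3228

T = 0.1667;  σ√T = 0.1837
d₁ = [ln(340/320) + (0.039 + 0.45²/2)·0.1667] / 0.1837 = [0.0606 + 0.0234] / 0.1837 = 0.4572 ⇒ 0.46
N(d₁) = N(0.46) = 0.6772
Δ_put = N(d₁) − 1 = 0.6772 − 1 = -0.3228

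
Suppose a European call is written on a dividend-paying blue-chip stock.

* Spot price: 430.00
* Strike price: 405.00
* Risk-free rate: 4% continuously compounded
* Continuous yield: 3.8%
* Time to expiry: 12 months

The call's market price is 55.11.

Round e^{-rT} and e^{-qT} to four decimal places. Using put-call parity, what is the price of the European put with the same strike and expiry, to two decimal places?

exp(−qT) = exp(−0.038·1) = 0.9627;  exp(−rT) = exp(−0.04·1) = 0.9608
Put-call parity: C − P = S·e^(−qT) − K·e^(−rT) = 430·0.9627 − 405·0.9608 = 413.9610 − 389.1240 = 24.8370
P = C − (C − P) = 55.11 − (24.8370) = 30.2730

30.27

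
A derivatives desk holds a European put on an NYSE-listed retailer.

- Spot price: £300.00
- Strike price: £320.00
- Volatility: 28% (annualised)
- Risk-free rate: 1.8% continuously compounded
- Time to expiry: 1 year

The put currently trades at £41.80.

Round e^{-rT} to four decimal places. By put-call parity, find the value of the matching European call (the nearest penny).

e^(−rT) = e^(−0.018·1) = 0.9822
Put-call parity: C − P = S − K·e^(−rT) = 300 − 320·0.9822 = 300 − 314.3040 = -14.3040
C = P + (C − P) = 41.80 + (-14.3040) = 27.4960

£27.50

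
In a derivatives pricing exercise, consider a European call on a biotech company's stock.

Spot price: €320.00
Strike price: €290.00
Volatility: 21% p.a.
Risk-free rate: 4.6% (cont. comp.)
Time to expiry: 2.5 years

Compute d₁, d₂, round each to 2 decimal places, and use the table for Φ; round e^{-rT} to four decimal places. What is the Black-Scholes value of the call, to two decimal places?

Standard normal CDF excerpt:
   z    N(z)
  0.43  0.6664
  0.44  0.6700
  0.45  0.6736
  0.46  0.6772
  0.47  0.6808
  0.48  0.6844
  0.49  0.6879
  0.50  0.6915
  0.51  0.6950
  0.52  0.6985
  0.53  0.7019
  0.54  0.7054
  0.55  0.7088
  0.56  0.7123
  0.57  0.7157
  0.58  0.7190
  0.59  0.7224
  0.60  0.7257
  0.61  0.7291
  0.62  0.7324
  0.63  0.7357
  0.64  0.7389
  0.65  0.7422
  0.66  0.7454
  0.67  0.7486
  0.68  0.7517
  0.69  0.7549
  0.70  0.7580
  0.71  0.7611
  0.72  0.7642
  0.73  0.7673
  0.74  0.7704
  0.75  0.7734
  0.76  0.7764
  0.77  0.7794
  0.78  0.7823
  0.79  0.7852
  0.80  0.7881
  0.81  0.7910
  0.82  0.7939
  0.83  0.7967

σ√T = 0.21·√2.5 = 0.3320
d₁ = [ln(320/290) + (0.046 + 0.21²/2)·2.5] / 0.3320 = [0.0984 + 0.1701] / 0.3320 = 0.8088 → 0.81
d₂ = d₁ − σ√T = 0.8088 − 0.3320 = 0.4768 → 0.48
exp(−rT) = exp(−0.046·2.5) = 0.8914
C = 320·N(0.81) − 290·0.8914·N(0.48) = 320·0.7910 − 290·0.8914·0.6844 = 253.1200 − 176.9215 = 76.1985

€76.20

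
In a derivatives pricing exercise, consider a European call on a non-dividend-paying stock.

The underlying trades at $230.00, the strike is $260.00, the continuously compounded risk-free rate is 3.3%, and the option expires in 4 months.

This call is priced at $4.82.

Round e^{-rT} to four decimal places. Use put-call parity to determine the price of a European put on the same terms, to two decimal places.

$31.99

e^(−rT) = e^(−0.033·0.3333) = 0.9891
Put-call parity: C − P = S − K·e^(−rT) = 230 − 260·0.9891 = 230 − 257.1660 = -27.1660
P = C − (C − P) = 4.82 − (-27.1660) = 31.9860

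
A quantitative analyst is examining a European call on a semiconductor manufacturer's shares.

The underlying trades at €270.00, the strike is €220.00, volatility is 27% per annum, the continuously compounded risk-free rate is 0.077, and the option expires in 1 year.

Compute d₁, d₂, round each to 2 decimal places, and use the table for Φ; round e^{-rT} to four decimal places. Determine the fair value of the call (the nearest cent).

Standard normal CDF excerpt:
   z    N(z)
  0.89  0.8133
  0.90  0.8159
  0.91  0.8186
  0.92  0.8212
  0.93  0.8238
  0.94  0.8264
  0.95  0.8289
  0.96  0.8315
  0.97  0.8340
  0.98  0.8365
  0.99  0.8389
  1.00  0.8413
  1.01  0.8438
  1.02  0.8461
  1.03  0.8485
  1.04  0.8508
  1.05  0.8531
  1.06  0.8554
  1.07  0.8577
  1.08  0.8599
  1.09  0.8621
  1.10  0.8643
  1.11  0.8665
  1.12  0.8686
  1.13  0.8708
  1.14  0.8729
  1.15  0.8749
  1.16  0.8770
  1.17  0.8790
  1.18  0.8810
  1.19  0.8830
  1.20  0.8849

€71.12

σ√T = 0.27·√1 = 0.2700
ln(S/K) + (r + σ²/2)T = ln(270/220) + (0.077 + 0.27²/2)·1 = 0.2048 + 0.1134 = 0.3182
d₁ = 0.3182 / 0.2700 = 1.1787 ⇒ 1.18
d₂ = d₁ − σ√T = 1.1787 − 0.2700 = 0.9087 ⇒ 0.91
e^(−rT) = e^(−0.077·1) = 0.9259
N(d₁) = N(1.18) = 0.8810;  N(d₂) = N(0.91) = 0.8186
C = 270·0.8810 − 220·0.9259·0.8186 = 237.8700 − 166.7472 = 71.1228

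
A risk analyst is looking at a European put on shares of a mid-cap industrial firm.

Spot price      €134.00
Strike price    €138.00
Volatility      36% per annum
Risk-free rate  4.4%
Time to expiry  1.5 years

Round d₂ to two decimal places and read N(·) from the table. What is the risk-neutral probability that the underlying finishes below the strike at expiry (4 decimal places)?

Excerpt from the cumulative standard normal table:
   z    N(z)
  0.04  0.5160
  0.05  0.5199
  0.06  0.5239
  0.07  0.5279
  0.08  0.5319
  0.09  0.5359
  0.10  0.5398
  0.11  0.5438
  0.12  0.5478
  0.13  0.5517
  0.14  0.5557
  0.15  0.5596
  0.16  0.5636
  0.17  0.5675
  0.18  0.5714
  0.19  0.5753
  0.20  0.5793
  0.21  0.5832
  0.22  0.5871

0.5557

T = 1.5;  σ√T = 0.4409
d₁ = [ln(134/138) + (0.044 + 0.36²/2)·1.5] / 0.4409 = [-0.0294 + 0.1632] / 0.4409 = 0.3034 → 0.30
d₂ = d₁ − σ√T = 0.3034 − 0.4409 = -0.1375 → -0.14
Pr(exercise) under Q = N(−d₂) = N(0.14) = 0.5557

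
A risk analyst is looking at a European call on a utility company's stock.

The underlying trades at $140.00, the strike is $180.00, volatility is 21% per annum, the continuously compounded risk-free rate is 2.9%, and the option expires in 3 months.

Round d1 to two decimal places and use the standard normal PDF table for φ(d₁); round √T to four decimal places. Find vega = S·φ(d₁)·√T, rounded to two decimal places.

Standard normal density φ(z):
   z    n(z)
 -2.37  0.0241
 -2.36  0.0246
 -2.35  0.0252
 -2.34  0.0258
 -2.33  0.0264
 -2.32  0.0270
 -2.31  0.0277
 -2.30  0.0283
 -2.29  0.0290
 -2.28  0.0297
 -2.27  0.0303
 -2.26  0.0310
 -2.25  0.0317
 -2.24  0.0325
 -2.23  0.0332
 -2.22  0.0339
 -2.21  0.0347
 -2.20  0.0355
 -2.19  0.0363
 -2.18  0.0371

σ√T = 0.21 × 0.5000 = 0.1050
d₁ = [ln(140/180) + (0.029 + ½·0.21²)·0.25] / (σ√T) = (-0.2513 + 0.0128) / 0.1050 = -2.2719 which rounds to -2.27
√T = √0.25 = 0.5000
φ(d₁) = φ(-2.27) = 0.0303
vega = S·φ(d₁)·√T = 140·0.0303·0.5000 = 2.1210

2.12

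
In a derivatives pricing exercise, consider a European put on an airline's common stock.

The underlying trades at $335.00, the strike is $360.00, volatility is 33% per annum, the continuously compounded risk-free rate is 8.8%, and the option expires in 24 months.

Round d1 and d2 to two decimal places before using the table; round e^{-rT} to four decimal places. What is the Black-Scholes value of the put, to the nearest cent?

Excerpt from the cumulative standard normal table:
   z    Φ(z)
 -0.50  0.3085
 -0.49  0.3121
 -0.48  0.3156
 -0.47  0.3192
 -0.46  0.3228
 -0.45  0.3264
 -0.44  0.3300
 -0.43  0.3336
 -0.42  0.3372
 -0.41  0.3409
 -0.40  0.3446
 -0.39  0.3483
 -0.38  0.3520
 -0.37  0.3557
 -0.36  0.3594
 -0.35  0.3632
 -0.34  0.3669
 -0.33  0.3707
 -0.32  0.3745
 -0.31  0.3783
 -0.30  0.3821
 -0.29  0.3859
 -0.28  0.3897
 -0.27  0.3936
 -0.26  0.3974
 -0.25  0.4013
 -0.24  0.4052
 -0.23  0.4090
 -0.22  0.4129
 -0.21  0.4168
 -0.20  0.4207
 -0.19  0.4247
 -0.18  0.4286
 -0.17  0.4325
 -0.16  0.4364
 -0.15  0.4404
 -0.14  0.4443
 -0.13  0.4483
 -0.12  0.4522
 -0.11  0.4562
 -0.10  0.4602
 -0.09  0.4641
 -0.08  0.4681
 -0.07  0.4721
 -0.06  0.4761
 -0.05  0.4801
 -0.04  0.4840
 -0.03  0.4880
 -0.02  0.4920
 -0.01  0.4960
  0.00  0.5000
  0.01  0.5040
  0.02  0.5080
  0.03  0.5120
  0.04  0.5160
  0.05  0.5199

σ√T = 0.33·√2 = 0.4667
ln(S/K) + (r + σ²/2)T = ln(335/360) + (0.088 + 0.33²/2)·2 = -0.0720 + 0.2849 = 0.2129
d₁ = 0.2129 / 0.4667 = 0.4562 ⇒ 0.46
d₂ = d₁ − σ√T = 0.4562 − 0.4667 = -0.0104 ⇒ -0.01
exp(−rT) = exp(−0.088·2) = 0.8386
P = 360·0.8386·N(0.01) − 335·N(-0.46) = 360·0.8386·0.5040 − 335·0.3228 = 152.1556 − 108.1380 = 44.0176

$44.02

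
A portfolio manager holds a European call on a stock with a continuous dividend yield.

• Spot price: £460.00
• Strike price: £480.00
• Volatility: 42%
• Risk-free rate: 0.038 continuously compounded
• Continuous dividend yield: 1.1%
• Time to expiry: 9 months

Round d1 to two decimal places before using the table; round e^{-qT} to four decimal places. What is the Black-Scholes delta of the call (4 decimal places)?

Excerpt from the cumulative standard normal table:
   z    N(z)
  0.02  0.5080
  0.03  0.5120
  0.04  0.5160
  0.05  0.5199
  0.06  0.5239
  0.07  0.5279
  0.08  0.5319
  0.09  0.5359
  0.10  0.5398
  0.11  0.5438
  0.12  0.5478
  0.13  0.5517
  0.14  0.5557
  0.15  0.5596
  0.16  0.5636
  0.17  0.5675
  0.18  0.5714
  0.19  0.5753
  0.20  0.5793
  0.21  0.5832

T = 0.75;  σ√T = 0.3637
d₁ = [ln(460/480) + (0.038 − 0.011 + 0.42²/2)·0.75] / 0.3637 = [-0.0426 + 0.0864] / 0.3637 = 0.1205 ⇒ 0.12
N(d₁) = N(0.12) = 0.5478
Δ_call = e^(−qT)·N(d₁) = 0.9918·0.5478 = 0.5433

0.5433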